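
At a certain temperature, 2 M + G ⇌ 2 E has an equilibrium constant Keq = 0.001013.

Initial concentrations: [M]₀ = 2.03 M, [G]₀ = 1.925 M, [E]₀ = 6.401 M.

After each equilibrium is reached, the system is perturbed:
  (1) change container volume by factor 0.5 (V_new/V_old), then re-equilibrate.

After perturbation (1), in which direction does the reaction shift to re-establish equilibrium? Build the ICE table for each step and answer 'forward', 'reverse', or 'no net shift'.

Direction: forward

Q₀ = 5.165 vs Keq = 0.001013 ⇒ Q>K, reverse
Step 1:
                  M         G         E
  I            2.03     1.925     6.401
  C           5.849     2.924    -5.849
  E           7.879     4.849    0.5522
  solve Keq expr → x = -2.924; check Q = 0.001013
Then change container volume by factor 0.5 (V_new/V_old).
Step 2:
                  M         G         E
  I           15.76     9.699     1.104
  C         -0.4018   -0.2009    0.4018
  E           15.36     9.498     1.506
  solve Keq expr → x = 0.2009; check Q = 0.001013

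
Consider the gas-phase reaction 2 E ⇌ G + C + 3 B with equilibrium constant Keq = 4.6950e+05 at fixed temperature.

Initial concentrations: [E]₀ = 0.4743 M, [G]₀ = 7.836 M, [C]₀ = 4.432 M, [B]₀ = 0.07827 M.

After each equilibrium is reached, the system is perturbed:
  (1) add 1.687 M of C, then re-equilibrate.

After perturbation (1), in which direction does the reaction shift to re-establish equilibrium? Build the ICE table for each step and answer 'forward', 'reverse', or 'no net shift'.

Q₀ = 0.07402 vs Keq = 4.6950e+05 ⇒ Q<K, forward
Step 1:
                   E          G          C          B
  init        0.4743      7.836      4.432    0.07827
  Δ          -0.4681     0.2341     0.2341     0.7022
  eq        0.006175       8.07      4.666     0.7805
  solve Keq expr → x = 0.2341; check Q = 4.6950e+05
Then add 1.687 M of C.
Step 2:
                   E          G          C          B
  init      0.006175       8.07      6.353     0.7805
  Δ         0.001009 -5.0441e-04 -5.0441e-04  -0.001513
  eq        0.007184       8.07      6.353     0.7789
  solve Keq expr → x = -5.0441e-04; check Q = 4.6950e+05

Direction: reverse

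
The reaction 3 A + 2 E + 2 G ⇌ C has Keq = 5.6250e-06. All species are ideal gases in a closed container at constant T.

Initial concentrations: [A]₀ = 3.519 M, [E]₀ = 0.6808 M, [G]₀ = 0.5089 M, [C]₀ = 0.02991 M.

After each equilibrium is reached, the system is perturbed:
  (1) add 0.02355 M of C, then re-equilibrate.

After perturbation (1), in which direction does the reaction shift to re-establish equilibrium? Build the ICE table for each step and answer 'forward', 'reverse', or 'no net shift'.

Direction: reverse

Q₀ = 0.005718 vs Keq = 5.6250e-06 ⇒ Q>K, reverse
Step 1:
                    A           E           G           C
  init          3.519      0.6808      0.5089     0.02991
  Δ           0.08959     0.05973     0.05973    -0.02986
  eq            3.609      0.7405      0.5686  4.6867e-05
  solve Keq expr → x = -0.02986; check Q = 5.6250e-06
Then add 0.02355 M of C.
Step 2:
                    A           E           G           C
  init          3.609      0.7405      0.5686      0.0236
  Δ           0.07059     0.04706     0.04706    -0.02353
  eq            3.679      0.7876      0.6157  6.5871e-05
  solve Keq expr → x = -0.02353; check Q = 5.6250e-06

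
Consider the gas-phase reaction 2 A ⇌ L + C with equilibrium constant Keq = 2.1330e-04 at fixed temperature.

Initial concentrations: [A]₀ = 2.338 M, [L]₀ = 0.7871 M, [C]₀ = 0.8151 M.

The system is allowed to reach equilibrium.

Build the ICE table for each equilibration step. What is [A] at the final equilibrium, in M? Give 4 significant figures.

Q₀ = 0.1174 vs Keq = 2.1330e-04 ⇒ Q>K, reverse
Step 1:
                    A           L           C
  I             2.338      0.7871      0.8151
  C             1.487     -0.7435     -0.7435
  E             3.825     0.04359     0.07159
  solve Keq expr → x = -0.7435; check Q = 2.1330e-04

[A]_eq = 3.825 M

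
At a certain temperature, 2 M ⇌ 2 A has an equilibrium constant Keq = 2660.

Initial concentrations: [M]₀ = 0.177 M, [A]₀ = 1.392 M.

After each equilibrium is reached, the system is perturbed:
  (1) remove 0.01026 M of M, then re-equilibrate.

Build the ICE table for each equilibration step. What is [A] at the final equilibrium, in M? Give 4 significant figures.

[A]_eq = 1.529 M

Q₀ = 61.85 vs Keq = 2660 ⇒ Q<K, forward
Step 1:
                  M         A
  Initial     0.177     1.392
  Change    -0.1472    0.1472
  Equil     0.02984     1.539
  solve Keq expr → x = 0.07358; check Q = 2660
Then remove 0.01026 M of M.
Step 2:
                  M         A
  Initial   0.01958     1.539
  Change    0.01006  -0.01006
  Equil     0.02965     1.529
  solve Keq expr → x = -0.005032; check Q = 2660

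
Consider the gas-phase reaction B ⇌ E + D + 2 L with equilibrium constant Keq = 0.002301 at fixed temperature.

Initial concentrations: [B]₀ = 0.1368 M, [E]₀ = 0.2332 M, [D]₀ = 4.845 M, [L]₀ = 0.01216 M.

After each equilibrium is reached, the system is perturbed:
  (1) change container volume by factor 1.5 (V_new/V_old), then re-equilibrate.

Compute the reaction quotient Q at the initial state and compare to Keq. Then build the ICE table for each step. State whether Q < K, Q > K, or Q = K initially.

Q₀ = 0.001221; Q < K (proceeds forward)

Q₀ = 0.001221 vs Keq = 0.002301 ⇒ Q<K, forward
Step 1:
                    B           E           D           L
  I            0.1368      0.2332       4.845     0.01216
  C          -0.00216     0.00216     0.00216    0.004319
  E            0.1346      0.2354       4.847     0.01648
  solve Keq expr → x = 0.00216; check Q = 0.002301
Then change container volume by factor 1.5 (V_new/V_old).
Step 2:
                    B           E           D           L
  I           0.08976      0.1569       3.231     0.01099
  C         -0.004222    0.004222    0.004222    0.008444
  E           0.08554      0.1611       3.236     0.01943
  solve Keq expr → x = 0.004222; check Q = 0.002301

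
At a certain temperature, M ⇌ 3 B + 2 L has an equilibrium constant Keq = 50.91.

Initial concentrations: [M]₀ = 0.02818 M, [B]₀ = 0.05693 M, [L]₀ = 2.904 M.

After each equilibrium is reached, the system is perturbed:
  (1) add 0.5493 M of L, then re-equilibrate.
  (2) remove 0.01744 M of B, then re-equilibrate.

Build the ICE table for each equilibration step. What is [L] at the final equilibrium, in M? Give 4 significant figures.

Q₀ = 0.05522 vs Keq = 50.91 ⇒ Q<K, forward
Step 1:
                  M         B         L
  I         0.02818   0.05693     2.904
  C        -0.02771   0.08312   0.05541
  E       4.7258e-04    0.1401     2.959
  solve Keq expr → x = 0.02771; check Q = 50.91
Then add 0.5493 M of L.
Step 2:
                  M         B         L
  I       4.7258e-04    0.1401     3.509
  C       1.8376e-04 -5.5129e-04 -3.6753e-04
  E       6.5635e-04    0.1395     3.508
  solve Keq expr → x = -1.8376e-04; check Q = 50.91
Then remove 0.01744 M of B.
Step 3:
                  M         B         L
  I       6.5635e-04    0.1221     3.508
  C       -2.0973e-04 6.2919e-04 4.1946e-04
  E       4.4662e-04    0.1227     3.509
  solve Keq expr → x = 2.0973e-04; check Q = 50.91

[L]_eq = 3.509 M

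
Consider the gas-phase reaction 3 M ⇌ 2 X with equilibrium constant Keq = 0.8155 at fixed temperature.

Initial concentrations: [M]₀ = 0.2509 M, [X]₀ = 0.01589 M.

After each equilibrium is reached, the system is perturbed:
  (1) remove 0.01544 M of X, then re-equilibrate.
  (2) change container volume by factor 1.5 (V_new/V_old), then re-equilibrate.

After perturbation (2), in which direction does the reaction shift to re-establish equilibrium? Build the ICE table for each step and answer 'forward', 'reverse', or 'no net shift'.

Q₀ = 0.01599 vs Keq = 0.8155 ⇒ Q<K, forward
Step 1:
                    M           X
  I            0.2509     0.01589
  C          -0.07559     0.05039
  E            0.1753     0.06628
  solve Keq expr → x = 0.0252; check Q = 0.8155
Then remove 0.01544 M of X.
Step 2:
                    M           X
  I            0.1753     0.05084
  C          -0.01262    0.008413
  E            0.1627     0.05926
  solve Keq expr → x = 0.004207; check Q = 0.8155
Then change container volume by factor 1.5 (V_new/V_old).
Step 3:
                    M           X
  I            0.1085     0.03951
  C          0.006476   -0.004318
  E            0.1149     0.03519
  solve Keq expr → x = -0.002159; check Q = 0.8155

Direction: reverse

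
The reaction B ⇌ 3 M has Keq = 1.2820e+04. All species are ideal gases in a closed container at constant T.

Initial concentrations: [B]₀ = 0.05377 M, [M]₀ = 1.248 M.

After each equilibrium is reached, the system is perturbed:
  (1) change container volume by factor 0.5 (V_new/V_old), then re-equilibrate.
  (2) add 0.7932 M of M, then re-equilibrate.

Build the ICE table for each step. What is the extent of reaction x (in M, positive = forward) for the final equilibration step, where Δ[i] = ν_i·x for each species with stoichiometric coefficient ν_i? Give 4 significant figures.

x = -0.001905 M

Q₀ = 36.15 vs Keq = 1.2820e+04 ⇒ Q<K, forward
Step 1:
                    B           M
  init        0.05377       1.248
  Δ          -0.05355      0.1607
  eq       2.1804e-04       1.409
  solve Keq expr → x = 0.05355; check Q = 1.2820e+04
Then change container volume by factor 0.5 (V_new/V_old).
Step 2:
                    B           M
  init     4.3607e-04       2.817
  Δ          0.001301   -0.003903
  eq         0.001737       2.813
  solve Keq expr → x = -0.001301; check Q = 1.2820e+04
Then add 0.7932 M of M.
Step 3:
                    B           M
  init       0.001737       3.607
  Δ          0.001905   -0.005715
  eq         0.003642       3.601
  solve Keq expr → x = -0.001905; check Q = 1.2820e+04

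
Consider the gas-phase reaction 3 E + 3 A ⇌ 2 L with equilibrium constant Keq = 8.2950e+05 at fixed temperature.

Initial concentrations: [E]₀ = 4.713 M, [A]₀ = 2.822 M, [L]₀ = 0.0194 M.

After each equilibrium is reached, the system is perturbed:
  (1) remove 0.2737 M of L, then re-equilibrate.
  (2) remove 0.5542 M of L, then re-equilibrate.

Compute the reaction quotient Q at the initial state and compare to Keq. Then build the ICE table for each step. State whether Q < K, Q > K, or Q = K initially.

Q₀ = 1.5997e-07 vs Keq = 8.2950e+05 ⇒ Q<K, forward
Step 1:
                  E         A         L
  I           4.713     2.822    0.0194
  C          -2.813    -2.813     1.876
  E             1.9   0.00858     1.895
  solve Keq expr → x = 0.9378; check Q = 8.2950e+05
Then remove 0.2737 M of L.
Step 2:
                  E         A         L
  I             1.9   0.00858     1.621
  C       -8.4220e-04 -8.4220e-04 5.6146e-04
  E           1.899  0.007738     1.622
  solve Keq expr → x = 2.8073e-04; check Q = 8.2950e+05
Then remove 0.5542 M of L.
Step 3:
                  E         A         L
  I           1.899  0.007738     1.068
  C       -0.001872 -0.001872  0.001248
  E           1.897  0.005866     1.069
  solve Keq expr → x = 6.2397e-04; check Q = 8.2950e+05

Q₀ = 1.5997e-07; Q < K (proceeds forward)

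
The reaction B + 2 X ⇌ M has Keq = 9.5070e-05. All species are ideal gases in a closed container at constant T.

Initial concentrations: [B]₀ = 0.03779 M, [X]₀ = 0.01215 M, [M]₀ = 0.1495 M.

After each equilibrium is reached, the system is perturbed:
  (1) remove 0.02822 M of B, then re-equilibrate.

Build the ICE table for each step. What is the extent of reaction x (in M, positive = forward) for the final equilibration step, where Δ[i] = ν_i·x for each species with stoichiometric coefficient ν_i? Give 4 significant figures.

x = -2.5973e-07 M

Q₀ = 2.6799e+04 vs Keq = 9.5070e-05 ⇒ Q>K, reverse
Step 1:
                    B           X           M
  Initial     0.03779     0.01215      0.1495
  Change       0.1495       0.299     -0.1495
  Equil        0.1873      0.3111  1.7238e-06
  solve Keq expr → x = -0.1495; check Q = 9.5070e-05
Then remove 0.02822 M of B.
Step 2:
                    B           X           M
  Initial      0.1591      0.3111  1.7238e-06
  Change   2.5973e-07  5.1946e-07 -2.5973e-07
  Equil        0.1591      0.3111  1.4641e-06
  solve Keq expr → x = -2.5973e-07; check Q = 9.5070e-05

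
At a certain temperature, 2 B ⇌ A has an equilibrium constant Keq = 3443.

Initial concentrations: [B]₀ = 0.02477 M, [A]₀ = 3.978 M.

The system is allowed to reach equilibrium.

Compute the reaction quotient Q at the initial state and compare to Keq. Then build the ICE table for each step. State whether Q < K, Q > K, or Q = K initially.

Q₀ = 6484; Q > K (proceeds reverse)

Q₀ = 6484 vs Keq = 3443 ⇒ Q>K, reverse
Step 1:
                    B           A
  init        0.02477       3.978
  Δ          0.009201   -0.004601
  eq          0.03397       3.973
  solve Keq expr → x = -0.004601; check Q = 3443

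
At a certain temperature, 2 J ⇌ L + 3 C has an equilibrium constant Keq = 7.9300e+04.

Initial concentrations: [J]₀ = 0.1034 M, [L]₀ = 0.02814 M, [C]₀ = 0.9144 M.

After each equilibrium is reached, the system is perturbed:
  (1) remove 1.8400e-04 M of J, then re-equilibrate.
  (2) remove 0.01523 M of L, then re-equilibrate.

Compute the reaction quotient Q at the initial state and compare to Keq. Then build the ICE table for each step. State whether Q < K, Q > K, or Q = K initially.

Q₀ = 2.012; Q < K (proceeds forward)

Q₀ = 2.012 vs Keq = 7.9300e+04 ⇒ Q<K, forward
Step 1:
                   J          L          C
  Initial     0.1034    0.02814     0.9144
  Change     -0.1023    0.05115     0.1534
  Equil     0.001103    0.07929      1.068
  solve Keq expr → x = 0.05115; check Q = 7.9300e+04
Then remove 1.8400e-04 M of J.
Step 2:
                   J          L          C
  Initial 9.1939e-04    0.07929      1.068
  Change  1.8294e-04 -9.1469e-05 -2.7441e-04
  Equil     0.001102     0.0792      1.068
  solve Keq expr → x = -9.1469e-05; check Q = 7.9300e+04
Then remove 0.01523 M of L.
Step 3:
                   J          L          C
  Initial   0.001102    0.06397      1.068
  Change  -1.1098e-04 5.5492e-05 1.6648e-04
  Equil   9.9135e-04    0.06402      1.068
  solve Keq expr → x = 5.5492e-05; check Q = 7.9300e+04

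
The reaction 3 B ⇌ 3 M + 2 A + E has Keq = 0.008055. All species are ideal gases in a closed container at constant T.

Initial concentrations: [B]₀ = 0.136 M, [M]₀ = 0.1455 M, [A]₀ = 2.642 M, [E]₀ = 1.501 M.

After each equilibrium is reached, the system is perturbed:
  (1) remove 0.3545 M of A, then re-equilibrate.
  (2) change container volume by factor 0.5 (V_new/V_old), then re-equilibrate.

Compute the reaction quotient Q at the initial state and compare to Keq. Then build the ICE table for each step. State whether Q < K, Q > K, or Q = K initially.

Q₀ = 12.83 vs Keq = 0.008055 ⇒ Q>K, reverse
Step 1:
                  B         M         A         E
  Initial     0.136    0.1455     2.642     1.501
  Change     0.1212   -0.1212  -0.08082  -0.04041
  Equil      0.2572   0.02428     2.561     1.461
  solve Keq expr → x = -0.04041; check Q = 0.008055
Then remove 0.3545 M of A.
Step 2:
                  B         M         A         E
  Initial    0.2572   0.02428     2.207     1.461
  Change   -0.00228   0.00228   0.00152 7.6015e-04
  Equil      0.2549   0.02656     2.208     1.461
  solve Keq expr → x = 7.6015e-04; check Q = 0.008055
Then change container volume by factor 0.5 (V_new/V_old).
Step 3:
                  B         M         A         E
  Initial    0.5099   0.05311     4.416     2.923
  Change    0.02515  -0.02515  -0.01677 -0.008383
  Equil       0.535   0.02796       4.4     2.914
  solve Keq expr → x = -0.008383; check Q = 0.008055

Q₀ = 12.83; Q > K (proceeds reverse)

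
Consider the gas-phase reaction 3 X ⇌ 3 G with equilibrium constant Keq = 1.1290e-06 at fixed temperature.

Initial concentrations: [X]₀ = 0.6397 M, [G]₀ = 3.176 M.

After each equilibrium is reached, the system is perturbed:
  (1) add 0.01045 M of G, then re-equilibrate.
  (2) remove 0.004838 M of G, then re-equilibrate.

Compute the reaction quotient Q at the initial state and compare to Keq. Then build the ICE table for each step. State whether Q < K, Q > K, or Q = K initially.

Q₀ = 122.4 vs Keq = 1.1290e-06 ⇒ Q>K, reverse
Step 1:
                   X          G
  Initial     0.6397      3.176
  Change       3.137     -3.137
  Equil        3.776    0.03932
  solve Keq expr → x = -1.046; check Q = 1.1290e-06
Then add 0.01045 M of G.
Step 2:
                   X          G
  Initial      3.776    0.04977
  Change     0.01034   -0.01034
  Equil        3.787    0.03943
  solve Keq expr → x = -0.003447; check Q = 1.1290e-06
Then remove 0.004838 M of G.
Step 3:
                   X          G
  Initial      3.787    0.03459
  Change   -0.004788   0.004788
  Equil        3.782    0.03938
  solve Keq expr → x = 0.001596; check Q = 1.1290e-06

Q₀ = 122.4; Q > K (proceeds reverse)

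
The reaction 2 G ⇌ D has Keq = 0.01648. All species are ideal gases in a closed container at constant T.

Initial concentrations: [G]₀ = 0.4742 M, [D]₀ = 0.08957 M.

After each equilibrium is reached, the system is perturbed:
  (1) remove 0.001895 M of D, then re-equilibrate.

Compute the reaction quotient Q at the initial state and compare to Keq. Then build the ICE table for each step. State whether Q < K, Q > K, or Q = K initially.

Q₀ = 0.3983; Q > K (proceeds reverse)

Q₀ = 0.3983 vs Keq = 0.01648 ⇒ Q>K, reverse
Step 1:
                    G           D
  init         0.4742     0.08957
  Δ            0.1656    -0.08282
  eq           0.6398    0.006747
  solve Keq expr → x = -0.08282; check Q = 0.01648
Then remove 0.001895 M of D.
Step 2:
                    G           D
  init         0.6398    0.004852
  Δ         -0.003637    0.001819
  eq           0.6362     0.00667
  solve Keq expr → x = 0.001819; check Q = 0.01648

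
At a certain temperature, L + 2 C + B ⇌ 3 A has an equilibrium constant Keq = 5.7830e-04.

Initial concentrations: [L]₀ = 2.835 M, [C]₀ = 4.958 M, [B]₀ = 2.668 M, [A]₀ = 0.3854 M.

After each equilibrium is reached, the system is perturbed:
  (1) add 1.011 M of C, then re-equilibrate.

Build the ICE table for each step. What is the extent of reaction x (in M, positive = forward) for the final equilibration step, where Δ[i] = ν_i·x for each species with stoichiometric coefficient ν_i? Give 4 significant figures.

Q₀ = 3.0788e-04 vs Keq = 5.7830e-04 ⇒ Q<K, forward
Step 1:
                   L          C          B          A
  I            2.835      4.958      2.668     0.3854
  C         -0.02779   -0.05558   -0.02779    0.08337
  E            2.807      4.902       2.64     0.4688
  solve Keq expr → x = 0.02779; check Q = 5.7830e-04
Then add 1.011 M of C.
Step 2:
                   L          C          B          A
  I            2.807      5.913       2.64     0.4688
  C         -0.01921   -0.03841   -0.01921    0.05762
  E            2.788      5.875      2.621     0.5264
  solve Keq expr → x = 0.01921; check Q = 5.7830e-04

x = 0.01921 M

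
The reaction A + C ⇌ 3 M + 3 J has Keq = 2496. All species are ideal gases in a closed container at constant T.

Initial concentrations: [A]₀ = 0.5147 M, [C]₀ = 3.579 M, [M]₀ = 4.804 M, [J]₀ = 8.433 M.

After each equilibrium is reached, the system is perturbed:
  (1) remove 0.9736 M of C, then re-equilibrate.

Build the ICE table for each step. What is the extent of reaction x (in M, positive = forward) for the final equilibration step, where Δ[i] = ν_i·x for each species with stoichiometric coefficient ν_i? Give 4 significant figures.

x = -0.04968 M

Q₀ = 3.6094e+04 vs Keq = 2496 ⇒ Q>K, reverse
Step 1:
                   A          C          M          J
  Initial     0.5147      3.579      4.804      8.433
  Change      0.5287     0.5287     -1.586     -1.586
  Equil        1.043      4.108      3.218      6.847
  solve Keq expr → x = -0.5287; check Q = 2496
Then remove 0.9736 M of C.
Step 2:
                   A          C          M          J
  Initial      1.043      3.134      3.218      6.847
  Change     0.04968    0.04968     -0.149     -0.149
  Equil        1.093      3.184      3.069      6.698
  solve Keq expr → x = -0.04968; check Q = 2496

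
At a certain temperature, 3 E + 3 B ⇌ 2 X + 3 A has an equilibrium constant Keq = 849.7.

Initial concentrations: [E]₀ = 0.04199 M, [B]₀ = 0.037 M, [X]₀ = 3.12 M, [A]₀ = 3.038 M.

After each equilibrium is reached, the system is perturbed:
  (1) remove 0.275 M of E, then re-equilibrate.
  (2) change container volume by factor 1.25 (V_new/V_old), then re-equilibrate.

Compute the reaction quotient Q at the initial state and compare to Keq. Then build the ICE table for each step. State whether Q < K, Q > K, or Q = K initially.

Q₀ = 7.2783e+10 vs Keq = 849.7 ⇒ Q>K, reverse
Step 1:
                  E         B         X         A
  Initial   0.04199     0.037      3.12     3.038
  Change     0.6571    0.6571   -0.4381   -0.6571
  Equil      0.6991    0.6941     2.682     2.381
  solve Keq expr → x = -0.219; check Q = 849.7
Then remove 0.275 M of E.
Step 2:
                  E         B         X         A
  Initial    0.4241    0.6941     2.682     2.381
  Change     0.1253    0.1253  -0.08351   -0.1253
  Equil      0.5493    0.8194     2.598     2.256
  solve Keq expr → x = -0.04175; check Q = 849.7
Then change container volume by factor 1.25 (V_new/V_old).
Step 3:
                  E         B         X         A
  Initial    0.4395    0.6555     2.079     1.805
  Change    0.01649   0.01649  -0.01099  -0.01649
  Equil       0.456     0.672     2.068     1.788
  solve Keq expr → x = -0.005496; check Q = 849.7

Q₀ = 7.2783e+10; Q > K (proceeds reverse)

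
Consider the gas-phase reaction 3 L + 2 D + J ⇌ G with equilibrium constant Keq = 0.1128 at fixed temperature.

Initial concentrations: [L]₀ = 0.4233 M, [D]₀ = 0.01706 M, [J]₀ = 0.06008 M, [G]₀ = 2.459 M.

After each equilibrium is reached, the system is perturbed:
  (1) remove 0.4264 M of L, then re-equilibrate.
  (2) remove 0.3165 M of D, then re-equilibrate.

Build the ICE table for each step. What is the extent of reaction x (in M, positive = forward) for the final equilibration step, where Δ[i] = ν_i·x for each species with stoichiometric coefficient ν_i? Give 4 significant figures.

Q₀ = 1.8541e+06 vs Keq = 0.1128 ⇒ Q>K, reverse
Step 1:
                   L          D          J          G
  Initial     0.4233    0.01706    0.06008      2.459
  Change       1.941      1.294      0.647     -0.647
  Equil        2.364      1.311     0.7071      1.812
  solve Keq expr → x = -0.647; check Q = 0.1128
Then remove 0.4264 M of L.
Step 2:
                   L          D          J          G
  Initial      1.938      1.311     0.7071      1.812
  Change      0.1935      0.129    0.06449   -0.06449
  Equil        2.131       1.44     0.7716      1.748
  solve Keq expr → x = -0.06449; check Q = 0.1128
Then remove 0.3165 M of D.
Step 3:
                   L          D          J          G
  Initial      2.131      1.124     0.7716      1.748
  Change        0.16     0.1067    0.05333   -0.05333
  Equil        2.291       1.23     0.8249      1.694
  solve Keq expr → x = -0.05333; check Q = 0.1128

x = -0.05333 M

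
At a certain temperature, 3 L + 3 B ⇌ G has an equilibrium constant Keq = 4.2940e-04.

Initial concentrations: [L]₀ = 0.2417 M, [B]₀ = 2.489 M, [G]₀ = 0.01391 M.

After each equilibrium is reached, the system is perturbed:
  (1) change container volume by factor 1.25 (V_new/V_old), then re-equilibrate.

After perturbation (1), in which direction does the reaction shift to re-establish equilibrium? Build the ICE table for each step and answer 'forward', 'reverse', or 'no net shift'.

Direction: reverse

Q₀ = 0.06389 vs Keq = 4.2940e-04 ⇒ Q>K, reverse
Step 1:
                  L         B         G
  Initial    0.2417     2.489   0.01391
  Change    0.04126   0.04126  -0.01375
  Equil       0.283      2.53 1.5759e-04
  solve Keq expr → x = -0.01375; check Q = 4.2940e-04
Then change container volume by factor 1.25 (V_new/V_old).
Step 2:
                  L         B         G
  Initial    0.2264     2.024 1.2607e-04
  Change  2.5381e-04 2.5381e-04 -8.4604e-05
  Equil      0.2266     2.024 4.1465e-05
  solve Keq expr → x = -8.4604e-05; check Q = 4.2940e-04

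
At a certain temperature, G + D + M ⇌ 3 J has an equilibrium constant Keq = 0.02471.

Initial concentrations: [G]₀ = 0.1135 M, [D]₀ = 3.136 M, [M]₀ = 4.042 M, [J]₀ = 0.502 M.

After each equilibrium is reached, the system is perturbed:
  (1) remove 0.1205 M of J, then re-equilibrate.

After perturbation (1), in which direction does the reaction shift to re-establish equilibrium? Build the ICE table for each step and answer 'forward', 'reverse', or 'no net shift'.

Q₀ = 0.08793 vs Keq = 0.02471 ⇒ Q>K, reverse
Step 1:
                   G          D          M          J
  Initial     0.1135      3.136      4.042      0.502
  Change     0.04405    0.04405    0.04405    -0.1322
  Equil       0.1576       3.18      4.086     0.3698
  solve Keq expr → x = -0.04405; check Q = 0.02471
Then remove 0.1205 M of J.
Step 2:
                   G          D          M          J
  Initial     0.1576       3.18      4.086     0.2493
  Change    -0.03086   -0.03086   -0.03086    0.09259
  Equil       0.1267      3.149      4.055     0.3419
  solve Keq expr → x = 0.03086; check Q = 0.02471

Direction: forward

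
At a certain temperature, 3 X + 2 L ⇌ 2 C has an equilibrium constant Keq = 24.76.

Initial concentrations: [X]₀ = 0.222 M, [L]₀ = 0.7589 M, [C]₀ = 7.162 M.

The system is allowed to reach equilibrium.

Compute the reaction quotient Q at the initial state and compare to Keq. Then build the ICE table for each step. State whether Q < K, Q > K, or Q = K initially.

Q₀ = 8140 vs Keq = 24.76 ⇒ Q>K, reverse
Step 1:
                  X         L         C
  Initial     0.222    0.7589     7.162
  Change     0.7989    0.5326   -0.5326
  Equil       1.021     1.292     6.629
  solve Keq expr → x = -0.2663; check Q = 24.76

Q₀ = 8140; Q > K (proceeds reverse)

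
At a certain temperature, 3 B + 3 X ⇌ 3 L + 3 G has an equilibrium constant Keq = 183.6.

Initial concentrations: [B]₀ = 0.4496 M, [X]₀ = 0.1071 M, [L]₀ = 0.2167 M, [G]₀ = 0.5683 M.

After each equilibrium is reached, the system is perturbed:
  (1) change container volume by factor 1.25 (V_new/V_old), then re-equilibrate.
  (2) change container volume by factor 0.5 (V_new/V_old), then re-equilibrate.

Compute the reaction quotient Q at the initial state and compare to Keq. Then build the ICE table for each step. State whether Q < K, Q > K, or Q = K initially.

Q₀ = 16.73 vs Keq = 183.6 ⇒ Q<K, forward
Step 1:
                    B           X           L           G
  init         0.4496      0.1071      0.2167      0.5683
  Δ          -0.04002    -0.04002     0.04002     0.04002
  eq           0.4096     0.06708      0.2567      0.6083
  solve Keq expr → x = 0.01334; check Q = 183.6
Then change container volume by factor 1.25 (V_new/V_old).
Step 2:
                    B           X           L           G
  init         0.3277     0.05367      0.2054      0.4867
  Δ                 0           0           0           0
  eq           0.3277     0.05367      0.2054      0.4867
  solve Keq expr → x = 0; check Q = 183.6
Then change container volume by factor 0.5 (V_new/V_old).
Step 3:
                    B           X           L           G
  init         0.6553      0.1073      0.4107      0.9733
  Δ                 0           0           0           0
  eq           0.6553      0.1073      0.4107      0.9733
  solve Keq expr → x = 0; check Q = 183.6

Q₀ = 16.73; Q < K (proceeds forward)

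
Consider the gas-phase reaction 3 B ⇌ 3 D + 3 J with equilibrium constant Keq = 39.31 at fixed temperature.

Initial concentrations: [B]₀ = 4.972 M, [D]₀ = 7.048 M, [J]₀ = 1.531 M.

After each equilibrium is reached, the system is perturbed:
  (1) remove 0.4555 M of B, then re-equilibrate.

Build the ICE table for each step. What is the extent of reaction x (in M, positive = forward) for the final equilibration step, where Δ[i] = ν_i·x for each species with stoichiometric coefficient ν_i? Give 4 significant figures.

x = -0.04021 M

Q₀ = 10.22 vs Keq = 39.31 ⇒ Q<K, forward
Step 1:
                   B          D          J
  I            4.972      7.048      1.531
  C          -0.4904     0.4904     0.4904
  E            4.482      7.538      2.021
  solve Keq expr → x = 0.1635; check Q = 39.31
Then remove 0.4555 M of B.
Step 2:
                   B          D          J
  I            4.026      7.538      2.021
  C           0.1206    -0.1206    -0.1206
  E            4.147      7.418      1.901
  solve Keq expr → x = -0.04021; check Q = 39.31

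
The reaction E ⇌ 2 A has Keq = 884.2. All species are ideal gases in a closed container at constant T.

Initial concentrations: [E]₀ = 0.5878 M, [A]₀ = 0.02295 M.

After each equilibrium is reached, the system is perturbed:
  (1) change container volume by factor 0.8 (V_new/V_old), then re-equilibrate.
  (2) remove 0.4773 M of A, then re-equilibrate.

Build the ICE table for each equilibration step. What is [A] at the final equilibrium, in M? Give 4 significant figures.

[A]_eq = 1.019 M

Q₀ = 8.9606e-04 vs Keq = 884.2 ⇒ Q<K, forward
Step 1:
                   E          A
  I           0.5878    0.02295
  C          -0.5862      1.172
  E         0.001616      1.195
  solve Keq expr → x = 0.5862; check Q = 884.2
Then change container volume by factor 0.8 (V_new/V_old).
Step 2:
                   E          A
  I          0.00202      1.494
  C       5.0158e-04  -0.001003
  E         0.002521      1.493
  solve Keq expr → x = -5.0158e-04; check Q = 884.2
Then remove 0.4773 M of A.
Step 3:
                   E          A
  I         0.002521      1.016
  C        -0.001348   0.002696
  E         0.001173      1.019
  solve Keq expr → x = 0.001348; check Q = 884.2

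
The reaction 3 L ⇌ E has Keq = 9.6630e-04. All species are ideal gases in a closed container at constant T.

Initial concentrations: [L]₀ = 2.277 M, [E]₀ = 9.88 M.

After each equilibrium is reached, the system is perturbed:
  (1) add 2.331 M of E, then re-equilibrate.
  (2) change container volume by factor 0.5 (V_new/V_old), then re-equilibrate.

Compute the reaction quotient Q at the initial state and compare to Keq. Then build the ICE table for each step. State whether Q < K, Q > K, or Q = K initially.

Q₀ = 0.8369 vs Keq = 9.6630e-04 ⇒ Q>K, reverse
Step 1:
                    L           E
  I             2.277        9.88
  C             14.91      -4.971
  E             17.19       4.909
  solve Keq expr → x = -4.971; check Q = 9.6630e-04
Then add 2.331 M of E.
Step 2:
                    L           E
  I             17.19        7.24
  C             1.816     -0.6053
  E             19.01       6.635
  solve Keq expr → x = -0.6053; check Q = 9.6630e-04
Then change container volume by factor 0.5 (V_new/V_old).
Step 3:
                    L           E
  I             38.01       13.27
  C            -11.89       3.962
  E             26.13       17.23
  solve Keq expr → x = 3.962; check Q = 9.6630e-04

Q₀ = 0.8369; Q > K (proceeds reverse)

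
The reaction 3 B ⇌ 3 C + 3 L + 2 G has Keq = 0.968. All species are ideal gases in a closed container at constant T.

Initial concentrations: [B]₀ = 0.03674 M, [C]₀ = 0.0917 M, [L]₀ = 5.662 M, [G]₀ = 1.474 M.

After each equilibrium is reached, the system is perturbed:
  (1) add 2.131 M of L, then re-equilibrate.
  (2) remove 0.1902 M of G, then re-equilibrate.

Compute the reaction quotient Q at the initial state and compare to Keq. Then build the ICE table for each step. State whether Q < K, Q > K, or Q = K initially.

Q₀ = 6132; Q > K (proceeds reverse)

Q₀ = 6132 vs Keq = 0.968 ⇒ Q>K, reverse
Step 1:
                    B           C           L           G
  init        0.03674      0.0917       5.662       1.474
  Δ           0.07593    -0.07593    -0.07593    -0.05062
  eq           0.1127     0.01577       5.586       1.423
  solve Keq expr → x = -0.02531; check Q = 0.968
Then add 2.131 M of L.
Step 2:
                    B           C           L           G
  init         0.1127     0.01577       7.717       1.423
  Δ          0.003935   -0.003935   -0.003935   -0.002623
  eq           0.1166     0.01183       7.713       1.421
  solve Keq expr → x = -0.001312; check Q = 0.968
Then remove 0.1902 M of G.
Step 3:
                    B           C           L           G
  init         0.1166     0.01183       7.713       1.231
  Δ         -0.001064    0.001064    0.001064  7.0953e-04
  eq           0.1155      0.0129       7.714       1.231
  solve Keq expr → x = 3.5477e-04; check Q = 0.968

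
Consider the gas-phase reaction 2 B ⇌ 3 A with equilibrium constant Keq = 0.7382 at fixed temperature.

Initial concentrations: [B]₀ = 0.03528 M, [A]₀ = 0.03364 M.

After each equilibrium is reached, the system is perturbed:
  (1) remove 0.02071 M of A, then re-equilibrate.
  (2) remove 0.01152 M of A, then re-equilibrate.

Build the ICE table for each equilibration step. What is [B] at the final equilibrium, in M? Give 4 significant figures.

Q₀ = 0.03059 vs Keq = 0.7382 ⇒ Q<K, forward
Step 1:
                    B           A
  Initial     0.03528     0.03364
  Change     -0.01794     0.02691
  Equil       0.01734     0.06055
  solve Keq expr → x = 0.00897; check Q = 0.7382
Then remove 0.02071 M of A.
Step 2:
                    B           A
  Initial     0.01734     0.03984
  Change    -0.005225    0.007837
  Equil       0.01212     0.04768
  solve Keq expr → x = 0.002612; check Q = 0.7382
Then remove 0.01152 M of A.
Step 3:
                    B           A
  Initial     0.01212     0.03616
  Change    -0.002722    0.004082
  Equil      0.009394     0.04024
  solve Keq expr → x = 0.001361; check Q = 0.7382

[B]_eq = 0.009394 M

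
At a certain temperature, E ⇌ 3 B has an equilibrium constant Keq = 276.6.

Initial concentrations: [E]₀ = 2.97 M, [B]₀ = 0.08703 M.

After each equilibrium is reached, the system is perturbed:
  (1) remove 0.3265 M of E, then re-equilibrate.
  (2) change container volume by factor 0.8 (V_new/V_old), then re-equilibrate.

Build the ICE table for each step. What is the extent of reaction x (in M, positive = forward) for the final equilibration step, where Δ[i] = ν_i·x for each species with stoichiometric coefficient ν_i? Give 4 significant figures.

x = -0.1953 M

Q₀ = 2.2195e-04 vs Keq = 276.6 ⇒ Q<K, forward
Step 1:
                  E         B
  init         2.97   0.08703
  Δ          -2.069     6.206
  eq         0.9012     6.293
  solve Keq expr → x = 2.069; check Q = 276.6
Then remove 0.3265 M of E.
Step 2:
                  E         B
  init       0.5747     6.293
  Δ          0.1484   -0.4453
  eq         0.7231     5.848
  solve Keq expr → x = -0.1484; check Q = 276.6
Then change container volume by factor 0.8 (V_new/V_old).
Step 3:
                  E         B
  init       0.9039      7.31
  Δ          0.1953    -0.586
  eq          1.099     6.724
  solve Keq expr → x = -0.1953; check Q = 276.6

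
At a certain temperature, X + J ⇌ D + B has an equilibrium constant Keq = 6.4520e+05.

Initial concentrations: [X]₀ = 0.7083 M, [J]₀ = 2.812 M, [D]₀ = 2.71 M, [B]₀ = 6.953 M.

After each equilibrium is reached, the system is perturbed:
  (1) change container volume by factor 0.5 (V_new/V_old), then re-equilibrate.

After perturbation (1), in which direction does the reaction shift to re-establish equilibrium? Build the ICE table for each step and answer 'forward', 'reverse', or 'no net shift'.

Q₀ = 9.46 vs Keq = 6.4520e+05 ⇒ Q<K, forward
Step 1:
                   X          J          D          B
  init        0.7083      2.812       2.71      6.953
  Δ          -0.7083    -0.7083     0.7083     0.7083
  eq      1.9294e-05      2.104      3.418      7.661
  solve Keq expr → x = 0.7083; check Q = 6.4520e+05
Then change container volume by factor 0.5 (V_new/V_old).
Step 2:
                   X          J          D          B
  init    3.8588e-05      4.207      6.837      15.32
  Δ                0          0          0          0
  eq      3.8588e-05      4.207      6.837      15.32
  solve Keq expr → x = 0; check Q = 6.4520e+05

Direction: no net shift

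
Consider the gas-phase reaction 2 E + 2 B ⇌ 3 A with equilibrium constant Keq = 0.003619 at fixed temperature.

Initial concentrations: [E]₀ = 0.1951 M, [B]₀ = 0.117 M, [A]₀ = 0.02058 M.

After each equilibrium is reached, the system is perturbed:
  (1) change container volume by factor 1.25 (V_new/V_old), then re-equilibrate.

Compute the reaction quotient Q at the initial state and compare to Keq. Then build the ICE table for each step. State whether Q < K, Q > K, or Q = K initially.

Q₀ = 0.01673; Q > K (proceeds reverse)

Q₀ = 0.01673 vs Keq = 0.003619 ⇒ Q>K, reverse
Step 1:
                  E         B         A
  init       0.1951     0.117   0.02058
  Δ        0.005099  0.005099 -0.007649
  eq         0.2002    0.1221   0.01293
  solve Keq expr → x = -0.00255; check Q = 0.003619
Then change container volume by factor 1.25 (V_new/V_old).
Step 2:
                  E         B         A
  init       0.1602   0.09768   0.01035
  Δ       4.6187e-04 4.6187e-04 -6.9280e-04
  eq         0.1606   0.09814  0.009652
  solve Keq expr → x = -2.3093e-04; check Q = 0.003619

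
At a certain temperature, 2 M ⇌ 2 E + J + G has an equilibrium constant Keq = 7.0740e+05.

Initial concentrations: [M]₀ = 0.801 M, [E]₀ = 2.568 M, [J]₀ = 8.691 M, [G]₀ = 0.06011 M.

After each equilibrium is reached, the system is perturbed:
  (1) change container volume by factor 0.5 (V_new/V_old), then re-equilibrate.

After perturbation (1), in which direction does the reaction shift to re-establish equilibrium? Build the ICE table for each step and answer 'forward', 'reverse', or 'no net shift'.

Direction: reverse

Q₀ = 5.37 vs Keq = 7.0740e+05 ⇒ Q<K, forward
Step 1:
                    M           E           J           G
  init          0.801       2.568       8.691     0.06011
  Δ           -0.7929      0.7929      0.3964      0.3964
  eq         0.008139       3.361       9.087      0.4565
  solve Keq expr → x = 0.3964; check Q = 7.0740e+05
Then change container volume by factor 0.5 (V_new/V_old).
Step 2:
                    M           E           J           G
  init        0.01628       6.722       18.17      0.9131
  Δ           0.01605    -0.01605   -0.008025   -0.008025
  eq          0.03233       6.706       18.17      0.9051
  solve Keq expr → x = -0.008025; check Q = 7.0740e+05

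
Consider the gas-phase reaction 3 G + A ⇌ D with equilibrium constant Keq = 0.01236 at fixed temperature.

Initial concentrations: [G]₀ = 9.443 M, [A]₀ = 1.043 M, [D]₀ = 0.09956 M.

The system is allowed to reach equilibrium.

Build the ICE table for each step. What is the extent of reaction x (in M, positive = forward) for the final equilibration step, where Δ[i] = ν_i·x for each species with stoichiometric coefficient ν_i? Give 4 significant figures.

Q₀ = 1.1336e-04 vs Keq = 0.01236 ⇒ Q<K, forward
Step 1:
                   G          A          D
  I            9.443      1.043    0.09956
  C           -2.469     -0.823      0.823
  E            6.974       0.22     0.9225
  solve Keq expr → x = 0.823; check Q = 0.01236

x = 0.823 M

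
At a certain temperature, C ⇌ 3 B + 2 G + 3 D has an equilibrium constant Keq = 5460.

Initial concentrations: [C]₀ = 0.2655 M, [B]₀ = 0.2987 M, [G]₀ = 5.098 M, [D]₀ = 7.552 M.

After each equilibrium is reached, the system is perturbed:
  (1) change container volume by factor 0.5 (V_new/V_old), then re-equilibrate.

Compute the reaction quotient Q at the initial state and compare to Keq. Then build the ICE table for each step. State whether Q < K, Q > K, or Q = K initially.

Q₀ = 1124 vs Keq = 5460 ⇒ Q<K, forward
Step 1:
                   C          B          G          D
  I           0.2655     0.2987      5.098      7.552
  C         -0.05202     0.1561      0.104     0.1561
  E           0.2135     0.4548      5.202      7.708
  solve Keq expr → x = 0.05202; check Q = 5460
Then change container volume by factor 0.5 (V_new/V_old).
Step 2:
                   C          B          G          D
  I            0.427     0.9095       10.4      15.42
  C           0.2284    -0.6851    -0.4567    -0.6851
  E           0.6553     0.2245      9.947      14.73
  solve Keq expr → x = -0.2284; check Q = 5460

Q₀ = 1124; Q < K (proceeds forward)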